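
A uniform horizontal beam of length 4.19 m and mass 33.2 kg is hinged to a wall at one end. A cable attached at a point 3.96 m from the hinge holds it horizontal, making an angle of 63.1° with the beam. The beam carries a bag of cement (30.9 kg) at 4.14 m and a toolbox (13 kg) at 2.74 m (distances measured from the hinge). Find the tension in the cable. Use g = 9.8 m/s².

About the hinge:
Beam weight: 33.2 × 9.8 = 325.4 N down at 2.095 m → arm 2.095 m, τ = 325.4 × 2.095 = 681.7 N·m clockwise.
Bag of cement: 30.9 × 9.8 = 302.8 N down at 4.14 m → arm 4.14 m, τ = 302.8 × 4.14 = 1254 N·m clockwise.
Toolbox: 13 × 9.8 = 127.4 N down at 2.74 m → arm 2.74 m, τ = 127.4 × 2.74 = 349.1 N·m clockwise.
Total clockwise load moment = 2285 N·m.
The cable tension T acts at 3.96 m; only its component perpendicular to the beam, T sinθ, produces torque. sin 63.1° = 0.8918.
For rotational equilibrium, T × 3.96 × 0.8918 = 2285, so T = 2285 / 3.532 = 647 N.

T ≈ 647 N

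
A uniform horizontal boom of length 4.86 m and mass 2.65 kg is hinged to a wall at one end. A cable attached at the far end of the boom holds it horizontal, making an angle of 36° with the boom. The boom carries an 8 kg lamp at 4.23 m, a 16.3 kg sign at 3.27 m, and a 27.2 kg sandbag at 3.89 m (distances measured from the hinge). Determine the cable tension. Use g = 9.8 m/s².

Take moments about the hinge.
Beam weight: 2.65 × 9.8 = 25.97 N down at 2.43 m → arm 2.43 m, τ = 25.97 × 2.43 = 63.11 N·m clockwise.
Lamp: 8 × 9.8 = 78.4 N down at 4.23 m → arm 4.23 m, τ = 78.4 × 4.23 = 331.6 N·m clockwise.
Sign: 16.3 × 9.8 = 159.7 N down at 3.27 m → arm 3.27 m, τ = 159.7 × 3.27 = 522.2 N·m clockwise.
Sandbag: 27.2 × 9.8 = 266.6 N down at 3.89 m → arm 3.89 m, τ = 266.6 × 3.89 = 1037 N·m clockwise.
Total clockwise load moment = 1954 N·m.
The cable tension T acts at 4.86 m; only its component perpendicular to the boom, T sinθ, produces torque. sin 36° = 0.5878.
Setting net torque to zero: T × 4.86 × 0.5878 = 1954 → T = 1954 / 2.857 = 684 N.

T ≈ 684 N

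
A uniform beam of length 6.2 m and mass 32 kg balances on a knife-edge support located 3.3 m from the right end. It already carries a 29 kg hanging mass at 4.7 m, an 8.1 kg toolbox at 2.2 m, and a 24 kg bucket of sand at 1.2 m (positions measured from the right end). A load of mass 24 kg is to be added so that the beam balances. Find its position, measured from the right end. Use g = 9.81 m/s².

x ≈ 4.35 m from the right end

Taking torques about the knife-edge support (at 3.3 m from the right end):
Beam weight: 32 × 9.81 = 313.9 N down at 3.1 m → arm 0.2 m, τ = 313.9 × 0.2 = 62.78 N·m clockwise.
Hanging mass: 29 × 9.81 = 284.5 N down at 4.7 m → arm 1.4 m, τ = 284.5 × 1.4 = 398.3 N·m counterclockwise.
Toolbox: 8.1 × 9.81 = 79.46 N down at 2.2 m → arm 1.1 m, τ = 79.46 × 1.1 = 87.41 N·m clockwise.
Bucket of sand: 24 × 9.81 = 235.4 N down at 1.2 m → arm 2.1 m, τ = 235.4 × 2.1 = 494.3 N·m clockwise.
Net moment of existing loads = 246.2 N·m clockwise.
The load weighs 24 × 9.81 = 235.4 N and must supply an equal counterclockwise moment, so its lever arm about the knife-edge support is 246.2 / 235.4 = 1.05 m.
That puts it at 3.3 + 1.05 = 4.35 m from the right end.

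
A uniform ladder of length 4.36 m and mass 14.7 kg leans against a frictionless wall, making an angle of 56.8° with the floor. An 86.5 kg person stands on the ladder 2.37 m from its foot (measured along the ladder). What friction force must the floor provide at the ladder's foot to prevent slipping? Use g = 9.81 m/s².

f ≈ 349 N

Sum moments about the foot of the ladder (the floor normal and friction both act there and drop out).
Ladder weight 14.7×9.81 = 144.2 N acts at 2.18 m along the ladder; its horizontal arm is 2.18·cos56.8° = 1.194 m → τ = 172.2 N·m clockwise.
Person: 86.5×9.81 = 848.6 N at 2.37 m → arm 1.298 m → τ = 1101 N·m clockwise.
Wall normal N acts horizontally at the top; its moment arm is the height L sinθ = 4.36·sin56.8° = 3.648 m, counterclockwise.
Balancing moments: N × 3.648 = 1273, giving N = 349 N.
ΣFx = 0: friction at the foot balances the wall's push, so f = N_wall = 349 N.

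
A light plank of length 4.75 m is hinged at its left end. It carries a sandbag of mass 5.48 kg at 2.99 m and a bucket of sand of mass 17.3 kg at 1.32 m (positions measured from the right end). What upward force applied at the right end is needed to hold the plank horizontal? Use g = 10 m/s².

Take moments about the left end.
Sandbag: 5.48 × 10 = 54.8 N down at 2.99 m → arm 1.76 m, τ = 54.8 × 1.76 = 96.45 N·m clockwise.
Bucket of sand: 17.3 × 10 = 173 N down at 1.32 m → arm 3.43 m, τ = 173 × 3.43 = 593.4 N·m clockwise.
Net moment of the loads = 689.9 N·m clockwise.
The upward force F acts at the right end, arm 4.75 m, giving F × 4.75 counterclockwise.
For rotational equilibrium, F × 4.75 = 689.9, so F = 689.9 / 4.75 = 145 N.

F ≈ 145 N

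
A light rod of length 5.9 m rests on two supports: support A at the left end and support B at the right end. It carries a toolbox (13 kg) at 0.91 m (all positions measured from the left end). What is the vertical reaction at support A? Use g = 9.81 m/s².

Sum moments about support B (its reaction then has zero moment arm).
Toolbox: 13 × 9.81 = 127.5 N down at 0.91 m → arm 4.99 m, τ = 127.5 × 4.99 = 636.2 N·m counterclockwise.
Net load moment about support B = 636.2 N·m counterclockwise.
Reaction R at support A is upward at 0 m, arm 5.9 m → moment R × 5.9 clockwise.
For rotational equilibrium, R × 5.9 = 636.2, so R = 108 N.

R_A ≈ 108 N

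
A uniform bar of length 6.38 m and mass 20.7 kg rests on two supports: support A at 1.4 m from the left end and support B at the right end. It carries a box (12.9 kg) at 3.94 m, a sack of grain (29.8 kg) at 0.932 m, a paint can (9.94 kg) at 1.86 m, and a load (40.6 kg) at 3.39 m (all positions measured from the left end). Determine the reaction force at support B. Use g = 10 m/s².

R_B ≈ 284 N

Take moments about support A.
Beam weight: 20.7 × 10 = 207 N down at 3.19 m → arm 1.79 m, τ = 207 × 1.79 = 370.5 N·m clockwise.
Box: 12.9 × 10 = 129 N down at 3.94 m → arm 2.54 m, τ = 129 × 2.54 = 327.7 N·m clockwise.
Sack of grain: 29.8 × 10 = 298 N down at 0.932 m → arm 0.468 m, τ = 298 × 0.468 = 139.5 N·m counterclockwise.
Paint can: 9.94 × 10 = 99.4 N down at 1.86 m → arm 0.46 m, τ = 99.4 × 0.46 = 45.72 N·m clockwise.
Load: 40.6 × 10 = 406 N down at 3.39 m → arm 1.99 m, τ = 406 × 1.99 = 807.9 N·m clockwise.
Net load moment about support A = 1412 N·m clockwise.
Reaction R at support B is upward at 6.38 m, arm 4.98 m → moment R × 4.98 counterclockwise.
For rotational equilibrium, R × 4.98 = 1412, so R = 284 N.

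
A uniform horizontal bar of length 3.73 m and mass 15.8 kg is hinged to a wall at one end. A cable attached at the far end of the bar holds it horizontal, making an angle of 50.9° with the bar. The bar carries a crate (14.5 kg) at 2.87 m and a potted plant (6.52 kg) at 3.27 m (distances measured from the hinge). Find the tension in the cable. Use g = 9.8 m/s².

About the hinge:
Beam weight: 15.8 × 9.8 = 154.8 N down at 1.865 m → arm 1.865 m, τ = 154.8 × 1.865 = 288.7 N·m clockwise.
Crate: 14.5 × 9.8 = 142.1 N down at 2.87 m → arm 2.87 m, τ = 142.1 × 2.87 = 407.8 N·m clockwise.
Potted plant: 6.52 × 9.8 = 63.9 N down at 3.27 m → arm 3.27 m, τ = 63.9 × 3.27 = 209 N·m clockwise.
Total clockwise load moment = 905.5 N·m.
The cable tension T acts at 3.73 m; only its component perpendicular to the bar, T sinθ, produces torque. sin 50.9° = 0.776.
Balancing moments: T × 3.73 × 0.776 = 905.5, giving T = 905.5 / 2.894 = 313 N.

T ≈ 313 N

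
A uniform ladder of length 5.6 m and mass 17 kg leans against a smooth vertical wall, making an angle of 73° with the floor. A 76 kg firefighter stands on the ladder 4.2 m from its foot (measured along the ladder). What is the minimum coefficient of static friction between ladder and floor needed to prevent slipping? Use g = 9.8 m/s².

Choose the foot of the ladder as the axis so the floor normal and friction both act there and drop out.
Ladder weight 17×9.8 = 166.6 N acts at 2.8 m along the ladder; its horizontal arm is 2.8·cos73° = 0.8186 m → τ = 136.4 N·m clockwise.
Firefighter: 76×9.8 = 744.8 N at 4.2 m → arm 1.228 m → τ = 914.6 N·m clockwise.
Wall normal N acts horizontally at the top; its moment arm is the height L sinθ = 5.6·sin73° = 5.355 m, counterclockwise.
For rotational equilibrium, N × 5.355 = 1051, so N = 196.3 N.
ΣFx = 0 ⇒ f = N_wall = 196.3 N. ΣFy = 0 ⇒ N_floor = 911.4 N.
μ_min = f / N_floor = 196.3 / 911.4 = 0.215.

μ_min ≈ 0.215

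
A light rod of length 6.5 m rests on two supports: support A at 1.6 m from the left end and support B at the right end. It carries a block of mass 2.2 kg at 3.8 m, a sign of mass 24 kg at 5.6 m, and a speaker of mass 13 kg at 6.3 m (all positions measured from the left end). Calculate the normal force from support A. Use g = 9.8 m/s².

Choose support B as the axis so its reaction then has zero moment arm.
Block: 2.2 × 9.8 = 21.56 N down at 3.8 m → arm 2.7 m, τ = 21.56 × 2.7 = 58.21 N·m counterclockwise.
Sign: 24 × 9.8 = 235.2 N down at 5.6 m → arm 0.9 m, τ = 235.2 × 0.9 = 211.7 N·m counterclockwise.
Speaker: 13 × 9.8 = 127.4 N down at 6.3 m → arm 0.2 m, τ = 127.4 × 0.2 = 25.48 N·m counterclockwise.
Net load moment about support B = 295.4 N·m counterclockwise.
Reaction R at support A is upward at 1.6 m, arm 4.9 m → moment R × 4.9 clockwise.
Στ = 0 ⇒ R × 4.9 = 295.4 ⇒ R = 60.3 N.

R_A ≈ 60.3 N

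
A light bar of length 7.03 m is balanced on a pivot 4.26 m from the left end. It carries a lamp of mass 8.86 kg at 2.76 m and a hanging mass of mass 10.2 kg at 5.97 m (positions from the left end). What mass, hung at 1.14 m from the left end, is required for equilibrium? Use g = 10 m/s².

m ≈ 1.33 kg

Sum moments about the pivot (at 4.26 m from the left end) (the support reaction has zero arm there).
Lamp: 8.86 × 10 = 88.6 N down at 2.76 m → arm 1.5 m, τ = 88.6 × 1.5 = 132.9 N·m counterclockwise.
Hanging mass: 10.2 × 10 = 102 N down at 5.97 m → arm 1.71 m, τ = 102 × 1.71 = 174.4 N·m clockwise.
Net moment of known loads = 41.5 N·m clockwise.
An unknown mass m at 1.14 m has arm 3.12 m; its moment is m·g·3.12 counterclockwise.
Setting net torque to zero: m × 10 × 3.12 = 41.5 → m = 41.5 / (10 × 3.12) = 1.33 kg.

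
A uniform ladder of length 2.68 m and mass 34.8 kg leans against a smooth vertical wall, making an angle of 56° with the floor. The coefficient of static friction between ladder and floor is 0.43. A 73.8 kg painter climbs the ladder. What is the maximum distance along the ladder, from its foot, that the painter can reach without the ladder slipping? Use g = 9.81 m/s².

About the foot of the ladder:
Ladder weight 34.8×9.81 = 341.4 N acts at 1.34 m along the ladder; its horizontal arm is 1.34·cos56° = 0.7493 m → τ = 255.8 N·m clockwise.
Painter weight 73.8×9.81 = 724 N at distance d → arm d·cos56° → τ = 724·d·0.5592 clockwise.
Wall normal N at the top has arm L sinθ = 2.222 m counterclockwise, so Στ = 0 gives N·2.222 = 255.8 + 404.9·d.
ΣFy = 0 ⇒ N_floor = 1065 N, so the maximum friction is μ_s·N_floor = 0.43×1065 = 457.9 N. ΣFx = 0 ⇒ N_wall = f, so at the slipping point N = 457.9 N.
Substituting: 457.9×2.222 = 255.8 + 404.9·d ⇒ d = (1017 − 255.8) / 404.9 = 1.88 m.

d ≈ 1.88 m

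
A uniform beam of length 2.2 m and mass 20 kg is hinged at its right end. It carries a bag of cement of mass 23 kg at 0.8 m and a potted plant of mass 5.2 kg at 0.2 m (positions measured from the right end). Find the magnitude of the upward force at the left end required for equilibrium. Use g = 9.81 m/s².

Sum moments about the right end (the unknown pivot reaction has zero arm there).
Beam weight: 20 × 9.81 = 196.2 N down at 1.1 m → arm 1.1 m, τ = 196.2 × 1.1 = 215.8 N·m counterclockwise.
Bag of cement: 23 × 9.81 = 225.6 N down at 0.8 m → arm 0.8 m, τ = 225.6 × 0.8 = 180.5 N·m counterclockwise.
Potted plant: 5.2 × 9.81 = 51.01 N down at 0.2 m → arm 0.2 m, τ = 51.01 × 0.2 = 10.2 N·m counterclockwise.
Net moment of the loads = 406.5 N·m counterclockwise.
The upward force F acts at the left end, arm 2.2 m, giving F × 2.2 clockwise.
Setting net torque to zero: F × 2.2 = 406.5 → F = 406.5 / 2.2 = 185 N.

F ≈ 185 N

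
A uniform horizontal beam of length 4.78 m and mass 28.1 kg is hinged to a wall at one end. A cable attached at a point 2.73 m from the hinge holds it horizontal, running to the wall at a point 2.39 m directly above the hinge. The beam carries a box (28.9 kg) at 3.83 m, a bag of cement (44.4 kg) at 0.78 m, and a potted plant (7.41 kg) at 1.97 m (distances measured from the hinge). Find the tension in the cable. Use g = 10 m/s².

T ≈ 1260 N

Sum moments about the hinge (the unknown hinge reaction has zero arm there).
Beam weight: 28.1 × 10 = 281 N down at 2.39 m → arm 2.39 m, τ = 281 × 2.39 = 671.6 N·m clockwise.
Box: 28.9 × 10 = 289 N down at 3.83 m → arm 3.83 m, τ = 289 × 3.83 = 1107 N·m clockwise.
Bag of cement: 44.4 × 10 = 444 N down at 0.78 m → arm 0.78 m, τ = 444 × 0.78 = 346.3 N·m clockwise.
Potted plant: 7.41 × 10 = 74.1 N down at 1.97 m → arm 1.97 m, τ = 74.1 × 1.97 = 146 N·m clockwise.
Total clockwise load moment = 2271 N·m.
The cable tension T acts at 2.73 m; only its component perpendicular to the beam, T sinθ, produces torque. sinθ = h/√(h²+d²) = 2.39/√(2.39²+2.73²) = 0.6587.
Setting net torque to zero: T × 2.73 × 0.6587 = 2271 → T = 2271 / 1.798 = 1260 N.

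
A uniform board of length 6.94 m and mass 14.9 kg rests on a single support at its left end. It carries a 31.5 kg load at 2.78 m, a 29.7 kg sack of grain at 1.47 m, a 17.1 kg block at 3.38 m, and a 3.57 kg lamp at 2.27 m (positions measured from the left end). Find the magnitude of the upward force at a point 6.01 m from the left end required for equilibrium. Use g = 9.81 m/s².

Sum moments about the left end (the unknown pivot reaction has zero arm there).
Beam weight: 14.9 × 9.81 = 146.2 N down at 3.47 m → arm 3.47 m, τ = 146.2 × 3.47 = 507.3 N·m clockwise.
Load: 31.5 × 9.81 = 309 N down at 2.78 m → arm 2.78 m, τ = 309 × 2.78 = 859 N·m clockwise.
Sack of grain: 29.7 × 9.81 = 291.4 N down at 1.47 m → arm 1.47 m, τ = 291.4 × 1.47 = 428.4 N·m clockwise.
Block: 17.1 × 9.81 = 167.8 N down at 3.38 m → arm 3.38 m, τ = 167.8 × 3.38 = 567.2 N·m clockwise.
Lamp: 3.57 × 9.81 = 35.02 N down at 2.27 m → arm 2.27 m, τ = 35.02 × 2.27 = 79.5 N·m clockwise.
Net moment of the loads = 2441 N·m clockwise.
The upward force F acts at a point 6.01 m from the left end, arm 6.01 m, giving F × 6.01 counterclockwise.
Balancing moments: F × 6.01 = 2441, giving F = 2441 / 6.01 = 406 N.

F ≈ 406 N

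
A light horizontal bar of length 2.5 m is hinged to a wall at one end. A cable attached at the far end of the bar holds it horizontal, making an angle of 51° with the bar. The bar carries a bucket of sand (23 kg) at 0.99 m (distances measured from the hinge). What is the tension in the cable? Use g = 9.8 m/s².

Sum moments about the hinge (the unknown hinge reaction has zero arm there).
Bucket of sand: 23 × 9.8 = 225.4 N down at 0.99 m → arm 0.99 m, τ = 225.4 × 0.99 = 223.1 N·m clockwise.
Total clockwise load moment = 223.1 N·m.
The cable tension T acts at 2.5 m; only its component perpendicular to the bar, T sinθ, produces torque. sin 51° = 0.7771.
Setting net torque to zero: T × 2.5 × 0.7771 = 223.1 → T = 223.1 / 1.943 = 115 N.

T ≈ 115 N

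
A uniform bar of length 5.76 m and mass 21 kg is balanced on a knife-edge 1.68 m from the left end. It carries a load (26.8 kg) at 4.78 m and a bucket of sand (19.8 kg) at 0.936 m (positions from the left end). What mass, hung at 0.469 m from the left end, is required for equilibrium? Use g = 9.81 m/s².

Take moments about the knife-edge (at 1.68 m from the left end).
Beam weight: 21 × 9.81 = 206 N down at 2.88 m → arm 1.2 m, τ = 206 × 1.2 = 247.2 N·m clockwise.
Load: 26.8 × 9.81 = 262.9 N down at 4.78 m → arm 3.1 m, τ = 262.9 × 3.1 = 815 N·m clockwise.
Bucket of sand: 19.8 × 9.81 = 194.2 N down at 0.936 m → arm 0.744 m, τ = 194.2 × 0.744 = 144.5 N·m counterclockwise.
Net moment of known loads = 917.7 N·m clockwise.
An unknown mass m at 0.469 m has arm 1.211 m; its moment is m·g·1.211 counterclockwise.
For rotational equilibrium, m × 9.81 × 1.211 = 917.7, so m = 917.7 / (9.81 × 1.211) = 77.2 kg.

m ≈ 77.2 kg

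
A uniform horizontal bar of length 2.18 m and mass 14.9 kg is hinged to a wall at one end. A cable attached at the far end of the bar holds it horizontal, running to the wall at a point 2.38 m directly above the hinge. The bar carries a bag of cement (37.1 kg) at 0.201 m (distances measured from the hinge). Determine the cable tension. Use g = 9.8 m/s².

Take moments about the hinge.
Beam weight: 14.9 × 9.8 = 146 N down at 1.09 m → arm 1.09 m, τ = 146 × 1.09 = 159.1 N·m clockwise.
Bag of cement: 37.1 × 9.8 = 363.6 N down at 0.201 m → arm 0.201 m, τ = 363.6 × 0.201 = 73.08 N·m clockwise.
Total clockwise load moment = 232.2 N·m.
The cable tension T acts at 2.18 m; only its component perpendicular to the bar, T sinθ, produces torque. sinθ = h/√(h²+d²) = 2.38/√(2.38²+2.18²) = 0.7374.
Στ = 0 ⇒ T × 2.18 × 0.7374 = 232.2 ⇒ T = 232.2 / 1.608 = 144 N.

T ≈ 144 N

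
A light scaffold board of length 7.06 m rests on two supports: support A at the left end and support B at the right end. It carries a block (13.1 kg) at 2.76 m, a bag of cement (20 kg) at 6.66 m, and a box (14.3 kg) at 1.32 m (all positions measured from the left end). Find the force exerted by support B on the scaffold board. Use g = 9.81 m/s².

R_B ≈ 262 N

Taking torques about support A:
Block: 13.1 × 9.81 = 128.5 N down at 2.76 m → arm 2.76 m, τ = 128.5 × 2.76 = 354.7 N·m clockwise.
Bag of cement: 20 × 9.81 = 196.2 N down at 6.66 m → arm 6.66 m, τ = 196.2 × 6.66 = 1307 N·m clockwise.
Box: 14.3 × 9.81 = 140.3 N down at 1.32 m → arm 1.32 m, τ = 140.3 × 1.32 = 185.2 N·m clockwise.
Net load moment about support A = 1847 N·m clockwise.
Reaction R at support B is upward at 7.06 m, arm 7.06 m → moment R × 7.06 counterclockwise.
Setting net torque to zero: R × 7.06 = 1847 → R = 262 N.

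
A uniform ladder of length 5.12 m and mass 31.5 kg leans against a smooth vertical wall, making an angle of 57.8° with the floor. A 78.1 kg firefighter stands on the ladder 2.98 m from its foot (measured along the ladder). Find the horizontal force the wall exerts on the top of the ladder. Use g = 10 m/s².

N_wall ≈ 385 N

Choose the foot of the ladder as the axis so the floor normal and friction both act there and drop out.
Ladder weight 31.5×10 = 315 N acts at 2.56 m along the ladder; its horizontal arm is 2.56·cos57.8° = 1.364 m → τ = 429.7 N·m clockwise.
Firefighter: 78.1×10 = 781 N at 2.98 m → arm 1.588 m → τ = 1240 N·m clockwise.
Wall normal N acts horizontally at the top; its moment arm is the height L sinθ = 5.12·sin57.8° = 4.333 m, counterclockwise.
For rotational equilibrium, N × 4.333 = 1670, so N = 385 N.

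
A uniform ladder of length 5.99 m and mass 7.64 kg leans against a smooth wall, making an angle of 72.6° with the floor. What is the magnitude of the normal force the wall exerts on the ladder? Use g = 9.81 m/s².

N_wall ≈ 11.7 N

Take moments about the foot of the ladder.
Ladder weight 7.64×9.81 = 74.95 N acts at 2.995 m along the ladder; its horizontal arm is 2.995·cos72.6° = 0.8956 m → τ = 67.13 N·m clockwise.
Wall normal N acts horizontally at the top; its moment arm is the height L sinθ = 5.99·sin72.6° = 5.716 m, counterclockwise.
Στ = 0 ⇒ N × 5.716 = 67.13 ⇒ N = 11.7 N.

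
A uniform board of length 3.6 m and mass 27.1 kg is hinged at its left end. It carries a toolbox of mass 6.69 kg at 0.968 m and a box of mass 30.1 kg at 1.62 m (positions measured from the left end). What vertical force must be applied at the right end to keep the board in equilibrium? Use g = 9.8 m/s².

Sum moments about the left end (the unknown pivot reaction has zero arm there).
Beam weight: 27.1 × 9.8 = 265.6 N down at 1.8 m → arm 1.8 m, τ = 265.6 × 1.8 = 478.1 N·m clockwise.
Toolbox: 6.69 × 9.8 = 65.56 N down at 0.968 m → arm 0.968 m, τ = 65.56 × 0.968 = 63.46 N·m clockwise.
Box: 30.1 × 9.8 = 295 N down at 1.62 m → arm 1.62 m, τ = 295 × 1.62 = 477.9 N·m clockwise.
Net moment of the loads = 1019 N·m clockwise.
The upward force F acts at the right end, arm 3.6 m, giving F × 3.6 counterclockwise.
Στ = 0 ⇒ F × 3.6 = 1019 ⇒ F = 1019 / 3.6 = 283 N.

F ≈ 283 N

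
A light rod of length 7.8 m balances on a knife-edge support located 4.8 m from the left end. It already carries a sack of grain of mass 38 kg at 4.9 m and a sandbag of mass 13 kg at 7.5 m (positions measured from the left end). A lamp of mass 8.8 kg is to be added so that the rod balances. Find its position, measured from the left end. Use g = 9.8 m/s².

x ≈ 0.38 m from the left end

About the knife-edge support (at 4.8 m from the left end):
Sack of grain: 38 × 9.8 = 372.4 N down at 4.9 m → arm 0.1 m, τ = 372.4 × 0.1 = 37.24 N·m clockwise.
Sandbag: 13 × 9.8 = 127.4 N down at 7.5 m → arm 2.7 m, τ = 127.4 × 2.7 = 344 N·m clockwise.
Net moment of existing loads = 381.2 N·m clockwise.
The lamp weighs 8.8 × 9.8 = 86.24 N and must supply an equal counterclockwise moment, so its lever arm about the knife-edge support is 381.2 / 86.24 = 4.42 m.
That puts it at 4.8 − 4.42 = 0.38 m from the left end.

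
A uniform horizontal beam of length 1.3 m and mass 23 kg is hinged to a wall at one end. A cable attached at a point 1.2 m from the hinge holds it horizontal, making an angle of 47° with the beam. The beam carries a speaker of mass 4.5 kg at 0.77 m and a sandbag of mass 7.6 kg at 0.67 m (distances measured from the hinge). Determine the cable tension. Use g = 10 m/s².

Sum moments about the hinge (the unknown hinge reaction has zero arm there).
Beam weight: 23 × 10 = 230 N down at 0.65 m → arm 0.65 m, τ = 230 × 0.65 = 149.5 N·m clockwise.
Speaker: 4.5 × 10 = 45 N down at 0.77 m → arm 0.77 m, τ = 45 × 0.77 = 34.65 N·m clockwise.
Sandbag: 7.6 × 10 = 76 N down at 0.67 m → arm 0.67 m, τ = 76 × 0.67 = 50.92 N·m clockwise.
Total clockwise load moment = 235.1 N·m.
The cable tension T acts at 1.2 m; only its component perpendicular to the beam, T sinθ, produces torque. sin 47° = 0.7314.
Στ = 0 ⇒ T × 1.2 × 0.7314 = 235.1 ⇒ T = 235.1 / 0.8777 = 268 N.

T ≈ 268 N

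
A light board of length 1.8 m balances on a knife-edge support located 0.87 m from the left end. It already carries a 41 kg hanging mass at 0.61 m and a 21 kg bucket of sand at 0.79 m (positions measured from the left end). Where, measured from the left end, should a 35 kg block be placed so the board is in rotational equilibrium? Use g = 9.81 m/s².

x ≈ 1.22 m from the left end

Sum moments about the knife-edge support (at 0.87 m from the left end) (the support reaction has zero arm there).
Hanging mass: 41 × 9.81 = 402.2 N down at 0.61 m → arm 0.26 m, τ = 402.2 × 0.26 = 104.6 N·m counterclockwise.
Bucket of sand: 21 × 9.81 = 206 N down at 0.79 m → arm 0.08 m, τ = 206 × 0.08 = 16.48 N·m counterclockwise.
Net moment of existing loads = 121.1 N·m counterclockwise.
The block weighs 35 × 9.81 = 343.4 N and must supply an equal clockwise moment, so its lever arm about the knife-edge support is 121.1 / 343.4 = 0.353 m.
That puts it at 0.87 + 0.353 = 1.22 m from the left end.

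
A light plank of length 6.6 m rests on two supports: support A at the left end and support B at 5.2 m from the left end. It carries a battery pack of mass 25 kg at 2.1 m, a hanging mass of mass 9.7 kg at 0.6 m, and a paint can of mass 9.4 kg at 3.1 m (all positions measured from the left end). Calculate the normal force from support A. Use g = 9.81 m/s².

Taking torques about support B:
Battery pack: 25 × 9.81 = 245.2 N down at 2.1 m → arm 3.1 m, τ = 245.2 × 3.1 = 760.1 N·m counterclockwise.
Hanging mass: 9.7 × 9.81 = 95.16 N down at 0.6 m → arm 4.6 m, τ = 95.16 × 4.6 = 437.7 N·m counterclockwise.
Paint can: 9.4 × 9.81 = 92.21 N down at 3.1 m → arm 2.1 m, τ = 92.21 × 2.1 = 193.6 N·m counterclockwise.
Net load moment about support B = 1391 N·m counterclockwise.
Reaction R at support A is upward at 0 m, arm 5.2 m → moment R × 5.2 clockwise.
Στ = 0 ⇒ R × 5.2 = 1391 ⇒ R = 268 N.

R_A ≈ 268 N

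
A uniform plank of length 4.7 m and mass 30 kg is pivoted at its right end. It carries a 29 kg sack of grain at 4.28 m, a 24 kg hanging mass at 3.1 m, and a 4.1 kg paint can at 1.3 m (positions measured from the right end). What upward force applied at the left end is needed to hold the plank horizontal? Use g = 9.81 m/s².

Sum moments about the right end (the unknown pivot reaction has zero arm there).
Beam weight: 30 × 9.81 = 294.3 N down at 2.35 m → arm 2.35 m, τ = 294.3 × 2.35 = 691.6 N·m counterclockwise.
Sack of grain: 29 × 9.81 = 284.5 N down at 4.28 m → arm 4.28 m, τ = 284.5 × 4.28 = 1218 N·m counterclockwise.
Hanging mass: 24 × 9.81 = 235.4 N down at 3.1 m → arm 3.1 m, τ = 235.4 × 3.1 = 729.7 N·m counterclockwise.
Paint can: 4.1 × 9.81 = 40.22 N down at 1.3 m → arm 1.3 m, τ = 40.22 × 1.3 = 52.29 N·m counterclockwise.
Net moment of the loads = 2692 N·m counterclockwise.
The upward force F acts at the left end, arm 4.7 m, giving F × 4.7 clockwise.
Setting net torque to zero: F × 4.7 = 2692 → F = 2692 / 4.7 = 573 N.

F ≈ 573 N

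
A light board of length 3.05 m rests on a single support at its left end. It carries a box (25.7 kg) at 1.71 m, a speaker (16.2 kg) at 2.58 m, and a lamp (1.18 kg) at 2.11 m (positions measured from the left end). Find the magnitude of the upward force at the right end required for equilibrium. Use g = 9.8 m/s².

Taking torques about the left end:
Box: 25.7 × 9.8 = 251.9 N down at 1.71 m → arm 1.71 m, τ = 251.9 × 1.71 = 430.7 N·m clockwise.
Speaker: 16.2 × 9.8 = 158.8 N down at 2.58 m → arm 2.58 m, τ = 158.8 × 2.58 = 409.7 N·m clockwise.
Lamp: 1.18 × 9.8 = 11.56 N down at 2.11 m → arm 2.11 m, τ = 11.56 × 2.11 = 24.39 N·m clockwise.
Net moment of the loads = 864.8 N·m clockwise.
The upward force F acts at the right end, arm 3.05 m, giving F × 3.05 counterclockwise.
Στ = 0 ⇒ F × 3.05 = 864.8 ⇒ F = 864.8 / 3.05 = 284 N.

F ≈ 284 N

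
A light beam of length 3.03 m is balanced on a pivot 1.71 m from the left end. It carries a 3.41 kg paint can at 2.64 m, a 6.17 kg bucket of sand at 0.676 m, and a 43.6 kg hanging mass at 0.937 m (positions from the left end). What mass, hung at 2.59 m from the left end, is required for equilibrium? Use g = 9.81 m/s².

m ≈ 41.9 kg

About the pivot (at 1.71 m from the left end):
Paint can: 3.41 × 9.81 = 33.45 N down at 2.64 m → arm 0.93 m, τ = 33.45 × 0.93 = 31.11 N·m clockwise.
Bucket of sand: 6.17 × 9.81 = 60.53 N down at 0.676 m → arm 1.034 m, τ = 60.53 × 1.034 = 62.59 N·m counterclockwise.
Hanging mass: 43.6 × 9.81 = 427.7 N down at 0.937 m → arm 0.773 m, τ = 427.7 × 0.773 = 330.6 N·m counterclockwise.
Net moment of known loads = 362.1 N·m counterclockwise.
An unknown mass m at 2.59 m has arm 0.88 m; its moment is m·g·0.88 clockwise.
Balancing moments: m × 9.81 × 0.88 = 362.1, giving m = 362.1 / (9.81 × 0.88) = 41.9 kg.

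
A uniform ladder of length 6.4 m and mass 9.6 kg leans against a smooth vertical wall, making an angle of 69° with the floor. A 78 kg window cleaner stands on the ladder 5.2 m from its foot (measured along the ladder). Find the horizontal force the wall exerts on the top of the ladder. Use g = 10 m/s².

Taking torques about the foot of the ladder:
Ladder weight 9.6×10 = 96 N acts at 3.2 m along the ladder; its horizontal arm is 3.2·cos69° = 1.147 m → τ = 110.1 N·m clockwise.
Window cleaner: 78×10 = 780 N at 5.2 m → arm 1.864 m → τ = 1454 N·m clockwise.
Wall normal N acts horizontally at the top; its moment arm is the height L sinθ = 6.4·sin69° = 5.975 m, counterclockwise.
Setting net torque to zero: N × 5.975 = 1564 → N = 262 N.

N_wall ≈ 262 N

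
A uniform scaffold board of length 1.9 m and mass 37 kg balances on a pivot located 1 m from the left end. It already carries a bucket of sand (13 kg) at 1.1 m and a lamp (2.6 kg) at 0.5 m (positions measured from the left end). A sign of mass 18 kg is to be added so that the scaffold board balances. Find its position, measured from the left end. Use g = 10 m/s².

x ≈ 1.1 m from the left end

Choose the pivot (at 1 m from the left end) as the axis so the support reaction has zero arm there.
Beam weight: 37 × 10 = 370 N down at 0.95 m → arm 0.05 m, τ = 370 × 0.05 = 18.5 N·m counterclockwise.
Bucket of sand: 13 × 10 = 130 N down at 1.1 m → arm 0.1 m, τ = 130 × 0.1 = 13 N·m clockwise.
Lamp: 2.6 × 10 = 26 N down at 0.5 m → arm 0.5 m, τ = 26 × 0.5 = 13 N·m counterclockwise.
Net moment of existing loads = 18.5 N·m counterclockwise.
The sign weighs 18 × 10 = 180 N and must supply an equal clockwise moment, so its lever arm about the pivot is 18.5 / 180 = 0.103 m.
That puts it at 1 + 0.103 = 1.1 m from the left end.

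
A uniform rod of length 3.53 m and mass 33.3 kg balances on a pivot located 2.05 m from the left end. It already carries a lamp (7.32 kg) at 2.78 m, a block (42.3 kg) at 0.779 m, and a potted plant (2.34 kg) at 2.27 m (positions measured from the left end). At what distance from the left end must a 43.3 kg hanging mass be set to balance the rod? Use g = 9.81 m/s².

Take moments about the pivot (at 2.05 m from the left end).
Beam weight: 33.3 × 9.81 = 326.7 N down at 1.765 m → arm 0.285 m, τ = 326.7 × 0.285 = 93.11 N·m counterclockwise.
Lamp: 7.32 × 9.81 = 71.81 N down at 2.78 m → arm 0.73 m, τ = 71.81 × 0.73 = 52.42 N·m clockwise.
Block: 42.3 × 9.81 = 415 N down at 0.779 m → arm 1.271 m, τ = 415 × 1.271 = 527.5 N·m counterclockwise.
Potted plant: 2.34 × 9.81 = 22.96 N down at 2.27 m → arm 0.22 m, τ = 22.96 × 0.22 = 5.051 N·m clockwise.
Net moment of existing loads = 563.1 N·m counterclockwise.
The hanging mass weighs 43.3 × 9.81 = 424.8 N and must supply an equal clockwise moment, so its lever arm about the pivot is 563.1 / 424.8 = 1.33 m.
That puts it at 2.05 + 1.33 = 3.38 m from the left end.

x ≈ 3.38 m from the left end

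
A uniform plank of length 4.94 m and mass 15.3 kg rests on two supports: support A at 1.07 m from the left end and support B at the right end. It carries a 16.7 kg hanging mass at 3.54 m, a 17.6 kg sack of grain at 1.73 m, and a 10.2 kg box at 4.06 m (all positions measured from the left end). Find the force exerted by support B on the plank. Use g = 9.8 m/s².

Take moments about support A.
Beam weight: 15.3 × 9.8 = 149.9 N down at 2.47 m → arm 1.4 m, τ = 149.9 × 1.4 = 209.9 N·m clockwise.
Hanging mass: 16.7 × 9.8 = 163.7 N down at 3.54 m → arm 2.47 m, τ = 163.7 × 2.47 = 404.3 N·m clockwise.
Sack of grain: 17.6 × 9.8 = 172.5 N down at 1.73 m → arm 0.66 m, τ = 172.5 × 0.66 = 113.9 N·m clockwise.
Box: 10.2 × 9.8 = 99.96 N down at 4.06 m → arm 2.99 m, τ = 99.96 × 2.99 = 298.9 N·m clockwise.
Net load moment about support A = 1027 N·m clockwise.
Reaction R at support B is upward at 4.94 m, arm 3.87 m → moment R × 3.87 counterclockwise.
Setting net torque to zero: R × 3.87 = 1027 → R = 265 N.

R_B ≈ 265 N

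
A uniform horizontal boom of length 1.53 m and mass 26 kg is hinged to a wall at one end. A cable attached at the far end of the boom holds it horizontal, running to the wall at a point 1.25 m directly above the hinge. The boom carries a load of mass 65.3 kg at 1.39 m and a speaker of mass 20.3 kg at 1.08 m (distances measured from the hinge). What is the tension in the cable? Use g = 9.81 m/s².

Take moments about the hinge.
Beam weight: 26 × 9.81 = 255.1 N down at 0.765 m → arm 0.765 m, τ = 255.1 × 0.765 = 195.2 N·m clockwise.
Load: 65.3 × 9.81 = 640.6 N down at 1.39 m → arm 1.39 m, τ = 640.6 × 1.39 = 890.4 N·m clockwise.
Speaker: 20.3 × 9.81 = 199.1 N down at 1.08 m → arm 1.08 m, τ = 199.1 × 1.08 = 215 N·m clockwise.
Total clockwise load moment = 1301 N·m.
The cable tension T acts at 1.53 m; only its component perpendicular to the boom, T sinθ, produces torque. sinθ = h/√(h²+d²) = 1.25/√(1.25²+1.53²) = 0.6327.
Setting net torque to zero: T × 1.53 × 0.6327 = 1301 → T = 1301 / 0.968 = 1340 N.

T ≈ 1340 N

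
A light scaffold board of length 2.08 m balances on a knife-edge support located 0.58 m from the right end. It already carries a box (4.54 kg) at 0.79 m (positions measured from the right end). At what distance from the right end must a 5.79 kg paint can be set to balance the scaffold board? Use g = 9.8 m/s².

About the knife-edge support (at 0.58 m from the right end):
Box: 4.54 × 9.8 = 44.49 N down at 0.79 m → arm 0.21 m, τ = 44.49 × 0.21 = 9.343 N·m counterclockwise.
Net moment of existing loads = 9.343 N·m counterclockwise.
The paint can weighs 5.79 × 9.8 = 56.74 N and must supply an equal clockwise moment, so its lever arm about the knife-edge support is 9.343 / 56.74 = 0.165 m.
That puts it at 0.58 − 0.165 = 0.415 m from the right end.

x ≈ 0.415 m from the right end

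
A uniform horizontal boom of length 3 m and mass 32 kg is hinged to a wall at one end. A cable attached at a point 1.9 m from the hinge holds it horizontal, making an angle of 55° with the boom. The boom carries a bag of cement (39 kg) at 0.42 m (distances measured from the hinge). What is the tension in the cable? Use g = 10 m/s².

Sum moments about the hinge (the unknown hinge reaction has zero arm there).
Beam weight: 32 × 10 = 320 N down at 1.5 m → arm 1.5 m, τ = 320 × 1.5 = 480 N·m clockwise.
Bag of cement: 39 × 10 = 390 N down at 0.42 m → arm 0.42 m, τ = 390 × 0.42 = 163.8 N·m clockwise.
Total clockwise load moment = 643.8 N·m.
The cable tension T acts at 1.9 m; only its component perpendicular to the boom, T sinθ, produces torque. sin 55° = 0.8192.
For rotational equilibrium, T × 1.9 × 0.8192 = 643.8, so T = 643.8 / 1.556 = 414 N.

T ≈ 414 N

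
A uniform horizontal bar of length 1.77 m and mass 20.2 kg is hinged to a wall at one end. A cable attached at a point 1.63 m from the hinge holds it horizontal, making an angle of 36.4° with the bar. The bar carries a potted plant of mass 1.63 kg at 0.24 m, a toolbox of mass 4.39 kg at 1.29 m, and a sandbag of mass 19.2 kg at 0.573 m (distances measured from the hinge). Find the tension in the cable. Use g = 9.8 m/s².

T ≈ 354 N

Take moments about the hinge.
Beam weight: 20.2 × 9.8 = 198 N down at 0.885 m → arm 0.885 m, τ = 198 × 0.885 = 175.2 N·m clockwise.
Potted plant: 1.63 × 9.8 = 15.97 N down at 0.24 m → arm 0.24 m, τ = 15.97 × 0.24 = 3.833 N·m clockwise.
Toolbox: 4.39 × 9.8 = 43.02 N down at 1.29 m → arm 1.29 m, τ = 43.02 × 1.29 = 55.5 N·m clockwise.
Sandbag: 19.2 × 9.8 = 188.2 N down at 0.573 m → arm 0.573 m, τ = 188.2 × 0.573 = 107.8 N·m clockwise.
Total clockwise load moment = 342.3 N·m.
The cable tension T acts at 1.63 m; only its component perpendicular to the bar, T sinθ, produces torque. sin 36.4° = 0.5934.
Setting net torque to zero: T × 1.63 × 0.5934 = 342.3 → T = 342.3 / 0.9672 = 354 N.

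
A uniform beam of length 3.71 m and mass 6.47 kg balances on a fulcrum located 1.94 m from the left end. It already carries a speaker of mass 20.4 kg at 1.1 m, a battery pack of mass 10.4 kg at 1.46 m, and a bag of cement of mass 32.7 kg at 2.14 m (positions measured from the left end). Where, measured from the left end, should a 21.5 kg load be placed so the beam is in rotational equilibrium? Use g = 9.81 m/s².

Choose the fulcrum (at 1.94 m from the left end) as the axis so the support reaction has zero arm there.
Beam weight: 6.47 × 9.81 = 63.47 N down at 1.855 m → arm 0.085 m, τ = 63.47 × 0.085 = 5.395 N·m counterclockwise.
Speaker: 20.4 × 9.81 = 200.1 N down at 1.1 m → arm 0.84 m, τ = 200.1 × 0.84 = 168.1 N·m counterclockwise.
Battery pack: 10.4 × 9.81 = 102 N down at 1.46 m → arm 0.48 m, τ = 102 × 0.48 = 48.96 N·m counterclockwise.
Bag of cement: 32.7 × 9.81 = 320.8 N down at 2.14 m → arm 0.2 m, τ = 320.8 × 0.2 = 64.16 N·m clockwise.
Net moment of existing loads = 158.3 N·m counterclockwise.
The load weighs 21.5 × 9.81 = 210.9 N and must supply an equal clockwise moment, so its lever arm about the fulcrum is 158.3 / 210.9 = 0.751 m.
That puts it at 1.94 + 0.751 = 2.69 m from the left end.

x ≈ 2.69 m from the left end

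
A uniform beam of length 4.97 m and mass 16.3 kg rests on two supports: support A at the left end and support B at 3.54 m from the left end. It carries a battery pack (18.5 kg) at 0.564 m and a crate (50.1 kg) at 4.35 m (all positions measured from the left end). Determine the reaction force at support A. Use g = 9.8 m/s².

Choose support B as the axis so its reaction then has zero moment arm.
Beam weight: 16.3 × 9.8 = 159.7 N down at 2.485 m → arm 1.055 m, τ = 159.7 × 1.055 = 168.5 N·m counterclockwise.
Battery pack: 18.5 × 9.8 = 181.3 N down at 0.564 m → arm 2.976 m, τ = 181.3 × 2.976 = 539.5 N·m counterclockwise.
Crate: 50.1 × 9.8 = 491 N down at 4.35 m → arm 0.81 m, τ = 491 × 0.81 = 397.7 N·m clockwise.
Net load moment about support B = 310.3 N·m counterclockwise.
Reaction R at support A is upward at 0 m, arm 3.54 m → moment R × 3.54 clockwise.
For rotational equilibrium, R × 3.54 = 310.3, so R = 87.7 N.

R_A ≈ 87.7 N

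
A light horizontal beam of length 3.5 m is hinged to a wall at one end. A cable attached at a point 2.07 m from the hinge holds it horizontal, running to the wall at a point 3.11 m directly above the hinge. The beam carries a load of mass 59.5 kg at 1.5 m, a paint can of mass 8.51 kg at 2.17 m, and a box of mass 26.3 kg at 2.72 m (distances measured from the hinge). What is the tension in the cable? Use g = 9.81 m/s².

T ≈ 1020 N

Sum moments about the hinge (the unknown hinge reaction has zero arm there).
Load: 59.5 × 9.81 = 583.7 N down at 1.5 m → arm 1.5 m, τ = 583.7 × 1.5 = 875.6 N·m clockwise.
Paint can: 8.51 × 9.81 = 83.48 N down at 2.17 m → arm 2.17 m, τ = 83.48 × 2.17 = 181.2 N·m clockwise.
Box: 26.3 × 9.81 = 258 N down at 2.72 m → arm 2.72 m, τ = 258 × 2.72 = 701.8 N·m clockwise.
Total clockwise load moment = 1759 N·m.
The cable tension T acts at 2.07 m; only its component perpendicular to the beam, T sinθ, produces torque. sinθ = h/√(h²+d²) = 3.11/√(3.11²+2.07²) = 0.8325.
Στ = 0 ⇒ T × 2.07 × 0.8325 = 1759 ⇒ T = 1759 / 1.723 = 1020 N.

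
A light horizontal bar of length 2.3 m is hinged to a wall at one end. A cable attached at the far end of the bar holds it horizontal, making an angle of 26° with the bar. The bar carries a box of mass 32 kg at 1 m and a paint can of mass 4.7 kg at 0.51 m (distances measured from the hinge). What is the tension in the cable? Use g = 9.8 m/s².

Choose the hinge as the axis so the unknown hinge reaction has zero arm there.
Box: 32 × 9.8 = 313.6 N down at 1 m → arm 1 m, τ = 313.6 × 1 = 313.6 N·m clockwise.
Paint can: 4.7 × 9.8 = 46.06 N down at 0.51 m → arm 0.51 m, τ = 46.06 × 0.51 = 23.49 N·m clockwise.
Total clockwise load moment = 337.1 N·m.
The cable tension T acts at 2.3 m; only its component perpendicular to the bar, T sinθ, produces torque. sin 26° = 0.4384.
Balancing moments: T × 2.3 × 0.4384 = 337.1, giving T = 337.1 / 1.008 = 334 N.

T ≈ 334 N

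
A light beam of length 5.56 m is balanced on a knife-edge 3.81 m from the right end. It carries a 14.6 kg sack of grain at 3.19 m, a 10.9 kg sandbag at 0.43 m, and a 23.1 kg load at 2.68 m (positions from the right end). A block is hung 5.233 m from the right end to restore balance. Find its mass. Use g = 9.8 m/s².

m ≈ 50.6 kg

Sum moments about the knife-edge (at 3.81 m from the right end) (the support reaction has zero arm there).
Sack of grain: 14.6 × 9.8 = 143.1 N down at 3.19 m → arm 0.62 m, τ = 143.1 × 0.62 = 88.72 N·m clockwise.
Sandbag: 10.9 × 9.8 = 106.8 N down at 0.43 m → arm 3.38 m, τ = 106.8 × 3.38 = 361 N·m clockwise.
Load: 23.1 × 9.8 = 226.4 N down at 2.68 m → arm 1.13 m, τ = 226.4 × 1.13 = 255.8 N·m clockwise.
Net moment of known loads = 705.5 N·m clockwise.
An unknown mass m at 5.233 m has arm 1.423 m; its moment is m·g·1.423 counterclockwise.
Στ = 0 ⇒ m × 9.8 × 1.423 = 705.5 ⇒ m = 705.5 / (9.8 × 1.423) = 50.6 kg.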